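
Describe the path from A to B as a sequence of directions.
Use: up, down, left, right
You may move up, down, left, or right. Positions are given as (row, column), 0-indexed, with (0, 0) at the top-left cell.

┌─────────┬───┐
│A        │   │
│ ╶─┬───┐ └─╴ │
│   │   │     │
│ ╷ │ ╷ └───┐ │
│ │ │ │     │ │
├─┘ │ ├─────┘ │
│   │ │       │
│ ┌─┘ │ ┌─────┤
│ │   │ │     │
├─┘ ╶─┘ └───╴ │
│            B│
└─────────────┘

Finding the path and converting it to directions:
Path through cells: (0,0) → (0,1) → (0,2) → (0,3) → (0,4) → (1,4) → (1,5) → (1,6) → (2,6) → (3,6) → (3,5) → (3,4) → (3,3) → (4,3) → (5,3) → (5,4) → (5,5) → (5,6)
Directions: right, right, right, right, down, right, right, down, down, left, left, left, down, down, right, right, right

Solution:

┌─────────┬───┐
│A → → → ↓│   │
│ ╶─┬───┐ └─╴ │
│   │   │↳ → ↓│
│ ╷ │ ╷ └───┐ │
│ │ │ │     │↓│
├─┘ │ ├─────┘ │
│   │ │↓ ← ← ↲│
│ ┌─┘ │ ┌─────┤
│ │   │↓│     │
├─┘ ╶─┘ └───╴ │
│      ↳ → → B│
└─────────────┘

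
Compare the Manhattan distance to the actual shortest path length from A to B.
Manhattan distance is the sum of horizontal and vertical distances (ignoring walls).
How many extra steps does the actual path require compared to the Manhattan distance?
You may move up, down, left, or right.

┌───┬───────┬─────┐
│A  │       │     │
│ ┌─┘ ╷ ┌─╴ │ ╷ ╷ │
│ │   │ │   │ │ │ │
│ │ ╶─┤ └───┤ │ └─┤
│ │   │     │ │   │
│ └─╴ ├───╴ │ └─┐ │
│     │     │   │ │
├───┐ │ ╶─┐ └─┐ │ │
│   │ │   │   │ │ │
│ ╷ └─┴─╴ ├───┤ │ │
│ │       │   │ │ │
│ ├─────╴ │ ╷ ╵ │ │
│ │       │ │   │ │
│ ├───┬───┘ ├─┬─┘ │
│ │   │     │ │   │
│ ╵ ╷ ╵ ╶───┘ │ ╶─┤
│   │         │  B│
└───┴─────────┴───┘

Manhattan distance: |8 - 0| + |8 - 0| = 16
Actual path length: 62
Extra steps: 62 - 16 = 46

Solution:

┌───┬───────┬─────┐
│A  │↱ ↓    │↱ ↓  │
│ ┌─┘ ╷ ┌─╴ │ ╷ ╷ │
│↓│↱ ↑│↓│   │↑│↓│ │
│ │ ╶─┤ └───┤ │ └─┤
│↓│↑ ↰│↳ → ↓│↑│↳ ↓│
│ └─╴ ├───╴ │ └─┐ │
│↳ → ↑│↓ ← ↲│↑ ↰│↓│
├───┐ │ ╶─┐ └─┐ │ │
│↓ ↰│ │↳ ↓│   │↑│↓│
│ ╷ └─┴─╴ ├───┤ │ │
│↓│↑ ← ← ↲│↱ ↓│↑│↓│
│ ├─────╴ │ ╷ ╵ │ │
│↓│       │↑│↳ ↑│↓│
│ ├───┬───┘ ├─┬─┘ │
│↓│↱ ↓│↱ → ↑│ │↓ ↲│
│ ╵ ╷ ╵ ╶───┘ │ ╶─┤
│↳ ↑│↳ ↑      │↳ B│
└───┴─────────┴───┘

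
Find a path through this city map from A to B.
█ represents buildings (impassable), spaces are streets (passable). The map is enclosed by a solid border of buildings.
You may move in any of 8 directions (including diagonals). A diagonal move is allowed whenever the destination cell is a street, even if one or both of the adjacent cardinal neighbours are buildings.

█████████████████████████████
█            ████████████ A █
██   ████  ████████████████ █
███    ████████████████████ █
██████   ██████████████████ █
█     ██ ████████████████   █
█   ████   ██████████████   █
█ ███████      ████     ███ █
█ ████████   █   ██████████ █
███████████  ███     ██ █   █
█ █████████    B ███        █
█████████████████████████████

Finding the shortest path from A to B:
Movement: 8-directional
Path length: 19 steps
Directions: down-right → down → down → down → down → down → down → down-left → left → down-left → left → left → left → left → up-left → left → left → left → down-left

Solution:

█████████████████████████████
█            ████████████ A █
██   ████  ████████████████↓█
███    ████████████████████↓█
██████   ██████████████████↓█
█     ██ ████████████████  ↓█
█   ████   ██████████████  ↓█
█ ███████      ████     ███↓█
█ ████████   █   ██████████↙█
███████████  ███↙←←← ██ █↙← █
█ █████████    B ███↖←←←←   █
█████████████████████████████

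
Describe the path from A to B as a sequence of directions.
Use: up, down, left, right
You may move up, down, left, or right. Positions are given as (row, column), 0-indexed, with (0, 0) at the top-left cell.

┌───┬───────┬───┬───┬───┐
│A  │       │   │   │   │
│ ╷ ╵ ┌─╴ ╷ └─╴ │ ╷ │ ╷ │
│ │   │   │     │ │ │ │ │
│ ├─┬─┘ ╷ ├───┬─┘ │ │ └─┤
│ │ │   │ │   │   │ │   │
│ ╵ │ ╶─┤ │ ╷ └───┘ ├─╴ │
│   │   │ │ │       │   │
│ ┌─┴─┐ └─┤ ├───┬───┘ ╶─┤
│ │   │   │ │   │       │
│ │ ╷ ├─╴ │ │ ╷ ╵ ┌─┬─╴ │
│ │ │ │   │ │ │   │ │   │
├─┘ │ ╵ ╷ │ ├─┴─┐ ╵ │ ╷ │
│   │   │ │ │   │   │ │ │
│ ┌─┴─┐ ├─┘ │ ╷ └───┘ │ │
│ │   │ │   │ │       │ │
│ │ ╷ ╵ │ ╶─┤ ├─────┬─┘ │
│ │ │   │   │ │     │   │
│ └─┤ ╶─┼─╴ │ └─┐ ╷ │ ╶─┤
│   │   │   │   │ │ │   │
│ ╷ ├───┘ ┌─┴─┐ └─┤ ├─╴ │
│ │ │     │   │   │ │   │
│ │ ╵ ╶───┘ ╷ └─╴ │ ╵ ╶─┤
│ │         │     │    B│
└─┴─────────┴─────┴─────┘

Finding the path and converting it to directions:
Path through cells: (0,0) → (0,1) → (1,1) → (1,2) → (0,2) → (0,3) → (0,4) → (1,4) → (1,3) → (2,3) → (2,2) → (3,2) → (3,3) → (4,3) → (4,4) → (5,4) → (5,3) → (6,3) → (6,2) → (5,2) → (4,2) → (4,1) → (5,1) → (6,1) → (6,0) → (7,0) → (8,0) → (9,0) → (9,1) → (10,1) → (11,1) → (11,2) → (11,3) → (11,4) → (11,5) → (10,5) → (10,6) → (11,6) → (11,7) → (11,8) → (10,8) → (10,7) → (9,7) → (9,6) → (8,6) → (7,6) → (6,6) → (6,7) → (7,7) → (7,8) → (7,9) → (7,10) → (6,10) → (5,10) → (5,11) → (6,11) → (7,11) → (8,11) → (8,10) → (9,10) → (9,11) → (10,11) → (10,10) → (11,10) → (11,11)
Directions: right, down, right, up, right, right, down, left, down, left, down, right, down, right, down, left, down, left, up, up, left, down, down, left, down, down, down, right, down, down, right, right, right, right, up, right, down, right, right, up, left, up, left, up, up, up, right, down, right, right, right, up, up, right, down, down, down, left, down, right, down, left, down, right

Solution:

┌───┬───────┬───┬───┬───┐
│A ↓│↱ → ↓  │   │   │   │
│ ╷ ╵ ┌─╴ ╷ └─╴ │ ╷ │ ╷ │
│ │↳ ↑│↓ ↲│     │ │ │ │ │
│ ├─┬─┘ ╷ ├───┬─┘ │ │ └─┤
│ │ │↓ ↲│ │   │   │ │   │
│ ╵ │ ╶─┤ │ ╷ └───┘ ├─╴ │
│   │↳ ↓│ │ │       │   │
│ ┌─┴─┐ └─┤ ├───┬───┘ ╶─┤
│ │↓ ↰│↳ ↓│ │   │       │
│ │ ╷ ├─╴ │ │ ╷ ╵ ┌─┬─╴ │
│ │↓│↑│↓ ↲│ │ │   │ │↱ ↓│
├─┘ │ ╵ ╷ │ ├─┴─┐ ╵ │ ╷ │
│↓ ↲│↑ ↲│ │ │↱ ↓│   │↑│↓│
│ ┌─┴─┐ ├─┘ │ ╷ └───┘ │ │
│↓│   │ │   │↑│↳ → → ↑│↓│
│ │ ╷ ╵ │ ╶─┤ ├─────┬─┘ │
│↓│ │   │   │↑│     │↓ ↲│
│ └─┤ ╶─┼─╴ │ └─┐ ╷ │ ╶─┤
│↳ ↓│   │   │↑ ↰│ │ │↳ ↓│
│ ╷ ├───┘ ┌─┴─┐ └─┤ ├─╴ │
│ │↓│     │↱ ↓│↑ ↰│ │↓ ↲│
│ │ ╵ ╶───┘ ╷ └─╴ │ ╵ ╶─┤
│ │↳ → → → ↑│↳ → ↑│  ↳ B│
└─┴─────────┴─────┴─────┘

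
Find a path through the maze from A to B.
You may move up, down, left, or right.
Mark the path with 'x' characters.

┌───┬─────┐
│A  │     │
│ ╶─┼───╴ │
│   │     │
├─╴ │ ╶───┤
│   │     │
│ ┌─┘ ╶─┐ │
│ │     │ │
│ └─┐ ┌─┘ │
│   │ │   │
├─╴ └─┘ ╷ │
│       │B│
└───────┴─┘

Finding the shortest path through the maze:
Path length: 13 steps
Directions: down → right → down → left → down → down → right → down → right → right → up → right → down

Solution:

┌───┬─────┐
│A  │     │
│ ╶─┼───╴ │
│x x│     │
├─╴ │ ╶───┤
│x x│     │
│ ┌─┘ ╶─┐ │
│x│     │ │
│ └─┐ ┌─┘ │
│x x│ │x x│
├─╴ └─┘ ╷ │
│  x x x│B│
└───────┴─┘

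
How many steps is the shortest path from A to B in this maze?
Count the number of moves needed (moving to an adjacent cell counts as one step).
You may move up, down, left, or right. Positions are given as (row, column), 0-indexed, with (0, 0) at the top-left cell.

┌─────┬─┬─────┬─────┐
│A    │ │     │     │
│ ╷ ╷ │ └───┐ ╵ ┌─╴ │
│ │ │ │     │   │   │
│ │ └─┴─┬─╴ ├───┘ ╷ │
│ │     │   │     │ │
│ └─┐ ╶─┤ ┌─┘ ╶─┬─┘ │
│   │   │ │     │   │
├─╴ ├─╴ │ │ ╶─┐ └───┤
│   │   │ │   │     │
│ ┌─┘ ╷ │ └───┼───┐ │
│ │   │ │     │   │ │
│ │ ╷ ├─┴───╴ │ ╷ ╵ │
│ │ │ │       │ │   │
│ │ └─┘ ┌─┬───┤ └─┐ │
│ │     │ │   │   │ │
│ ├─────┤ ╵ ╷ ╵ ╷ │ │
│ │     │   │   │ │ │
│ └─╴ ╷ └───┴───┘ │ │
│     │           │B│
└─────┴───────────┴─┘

Using BFS to find shortest path:
Start: (0, 0), End: (9, 9)
Path found:
(0,0) → (1,0) → (2,0) → (3,0) → (3,1) → (4,1) → (4,0) → (5,0) → (6,0) → (7,0) → (8,0) → (9,0) → (9,1) → (9,2) → (8,2) → (8,3) → (9,3) → (9,4) → (9,5) → (9,6) → (9,7) → (9,8) → (8,8) → (7,8) → (7,7) → (6,7) → (5,7) → (5,8) → (6,8) → (6,9) → (7,9) → (8,9) → (9,9)
Number of steps: 32

Solution:

┌─────┬─┬─────┬─────┐
│A    │ │     │     │
│ ╷ ╷ │ └───┐ ╵ ┌─╴ │
│↓│ │ │     │   │   │
│ │ └─┴─┬─╴ ├───┘ ╷ │
│↓│     │   │     │ │
│ └─┐ ╶─┤ ┌─┘ ╶─┬─┘ │
│↳ ↓│   │ │     │   │
├─╴ ├─╴ │ │ ╶─┐ └───┤
│↓ ↲│   │ │   │     │
│ ┌─┘ ╷ │ └───┼───┐ │
│↓│   │ │     │↱ ↓│ │
│ │ ╷ ├─┴───╴ │ ╷ ╵ │
│↓│ │ │       │↑│↳ ↓│
│ │ └─┘ ┌─┬───┤ └─┐ │
│↓│     │ │   │↑ ↰│↓│
│ ├─────┤ ╵ ╷ ╵ ╷ │ │
│↓│  ↱ ↓│   │   │↑│↓│
│ └─╴ ╷ └───┴───┘ │ │
│↳ → ↑│↳ → → → → ↑│B│
└─────┴───────────┴─┘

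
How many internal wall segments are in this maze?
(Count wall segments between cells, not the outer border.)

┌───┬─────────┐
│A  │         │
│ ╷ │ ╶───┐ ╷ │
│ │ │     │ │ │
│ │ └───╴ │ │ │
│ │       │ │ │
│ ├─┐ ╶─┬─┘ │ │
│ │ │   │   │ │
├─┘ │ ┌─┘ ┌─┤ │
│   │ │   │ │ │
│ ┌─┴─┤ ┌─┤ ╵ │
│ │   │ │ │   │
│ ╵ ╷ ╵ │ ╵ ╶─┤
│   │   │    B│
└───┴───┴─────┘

Counting internal wall segments:
Total internal walls: 36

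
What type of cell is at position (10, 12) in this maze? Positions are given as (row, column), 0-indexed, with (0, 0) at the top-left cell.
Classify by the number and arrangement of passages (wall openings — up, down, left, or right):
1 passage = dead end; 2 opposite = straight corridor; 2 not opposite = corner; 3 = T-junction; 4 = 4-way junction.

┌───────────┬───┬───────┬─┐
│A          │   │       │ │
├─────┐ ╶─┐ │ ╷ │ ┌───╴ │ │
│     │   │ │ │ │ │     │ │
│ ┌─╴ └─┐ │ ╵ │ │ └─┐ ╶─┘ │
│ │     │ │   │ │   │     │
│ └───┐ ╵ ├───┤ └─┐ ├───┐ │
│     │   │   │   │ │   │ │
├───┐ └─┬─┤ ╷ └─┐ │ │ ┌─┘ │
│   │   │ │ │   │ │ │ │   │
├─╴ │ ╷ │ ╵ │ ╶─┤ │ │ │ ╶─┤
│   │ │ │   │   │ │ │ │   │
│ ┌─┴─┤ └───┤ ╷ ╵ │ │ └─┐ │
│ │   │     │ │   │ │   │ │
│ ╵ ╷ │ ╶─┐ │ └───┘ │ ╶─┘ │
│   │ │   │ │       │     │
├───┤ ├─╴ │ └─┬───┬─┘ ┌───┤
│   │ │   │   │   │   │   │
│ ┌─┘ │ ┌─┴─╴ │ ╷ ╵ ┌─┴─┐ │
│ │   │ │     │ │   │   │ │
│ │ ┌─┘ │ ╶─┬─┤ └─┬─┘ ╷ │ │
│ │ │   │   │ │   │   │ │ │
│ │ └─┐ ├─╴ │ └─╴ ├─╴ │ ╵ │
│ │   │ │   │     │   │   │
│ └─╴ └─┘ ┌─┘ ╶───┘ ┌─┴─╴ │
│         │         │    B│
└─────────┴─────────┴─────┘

Checking cell at (10, 12):
Number of passages: 2
Cell type: straight corridor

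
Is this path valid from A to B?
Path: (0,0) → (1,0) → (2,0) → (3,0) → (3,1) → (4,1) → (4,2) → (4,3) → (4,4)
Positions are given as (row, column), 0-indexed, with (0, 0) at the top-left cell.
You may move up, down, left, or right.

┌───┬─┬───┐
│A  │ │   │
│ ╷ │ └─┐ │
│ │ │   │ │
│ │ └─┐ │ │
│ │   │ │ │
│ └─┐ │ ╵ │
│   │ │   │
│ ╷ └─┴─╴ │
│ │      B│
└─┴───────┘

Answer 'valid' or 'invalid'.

Checking path validity:
Result: All consecutive moves are passable.

valid

Correct solution:

┌───┬─┬───┐
│A  │ │   │
│ ╷ │ └─┐ │
│↓│ │   │ │
│ │ └─┐ │ │
│↓│   │ │ │
│ └─┐ │ ╵ │
│↳ ↓│ │   │
│ ╷ └─┴─╴ │
│ │↳ → → B│
└─┴───────┘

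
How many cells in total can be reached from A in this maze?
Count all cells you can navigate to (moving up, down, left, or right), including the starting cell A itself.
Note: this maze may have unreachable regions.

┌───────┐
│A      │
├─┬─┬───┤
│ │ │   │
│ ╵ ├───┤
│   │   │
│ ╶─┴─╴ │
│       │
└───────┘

Using BFS/flood-fill to find all reachable cells from A:
Maze size: 4 × 4 = 16 total cells
12 cell(s) are walled off and cannot be reached from A.
Reachable cells: 4

Reachable region (· marks reachable cells):

┌───────┐
│A · · ·│
├─┬─┬───┤
│ │ │   │
│ ╵ ├───┤
│   │   │
│ ╶─┴─╴ │
│       │
└───────┘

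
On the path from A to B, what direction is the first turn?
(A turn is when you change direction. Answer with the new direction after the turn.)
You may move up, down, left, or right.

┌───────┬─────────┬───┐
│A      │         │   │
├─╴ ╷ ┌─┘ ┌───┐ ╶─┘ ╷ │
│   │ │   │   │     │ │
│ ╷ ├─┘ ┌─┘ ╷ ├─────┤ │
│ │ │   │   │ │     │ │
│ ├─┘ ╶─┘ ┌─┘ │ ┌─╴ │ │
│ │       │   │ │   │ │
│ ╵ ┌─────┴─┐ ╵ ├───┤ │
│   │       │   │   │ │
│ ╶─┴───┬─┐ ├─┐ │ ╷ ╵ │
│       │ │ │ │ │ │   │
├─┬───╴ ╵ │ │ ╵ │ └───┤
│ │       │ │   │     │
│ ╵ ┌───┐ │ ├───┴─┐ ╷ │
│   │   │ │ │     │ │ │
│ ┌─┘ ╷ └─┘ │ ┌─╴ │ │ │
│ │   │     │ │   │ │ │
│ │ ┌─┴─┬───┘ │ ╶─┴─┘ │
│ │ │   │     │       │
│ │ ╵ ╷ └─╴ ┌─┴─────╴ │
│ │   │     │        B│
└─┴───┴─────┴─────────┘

Directions: right, down, left, down, down, down, right, up, right, up, right, up, right, up, right, right, right, down, right, right, up, right, down, down, down, down, down, left, up, left, down, down, right, right, down, down, down, down
First turn direction: down

Solution:

┌───────┬─────────┬───┐
│A ↓    │↱ → → ↓  │↱ ↓│
├─╴ ╷ ┌─┘ ┌───┐ ╶─┘ ╷ │
│↓ ↲│ │↱ ↑│   │↳ → ↑│↓│
│ ╷ ├─┘ ┌─┘ ╷ ├─────┤ │
│↓│ │↱ ↑│   │ │     │↓│
│ ├─┘ ╶─┘ ┌─┘ │ ┌─╴ │ │
│↓│↱ ↑    │   │ │   │↓│
│ ╵ ┌─────┴─┐ ╵ ├───┤ │
│↳ ↑│       │   │↓ ↰│↓│
│ ╶─┴───┬─┐ ├─┐ │ ╷ ╵ │
│       │ │ │ │ │↓│↑ ↲│
├─┬───╴ ╵ │ │ ╵ │ └───┤
│ │       │ │   │↳ → ↓│
│ ╵ ┌───┐ │ ├───┴─┐ ╷ │
│   │   │ │ │     │ │↓│
│ ┌─┘ ╷ └─┘ │ ┌─╴ │ │ │
│ │   │     │ │   │ │↓│
│ │ ┌─┴─┬───┘ │ ╶─┴─┘ │
│ │ │   │     │      ↓│
│ │ ╵ ╷ └─╴ ┌─┴─────╴ │
│ │   │     │        B│
└─┴───┴─────┴─────────┘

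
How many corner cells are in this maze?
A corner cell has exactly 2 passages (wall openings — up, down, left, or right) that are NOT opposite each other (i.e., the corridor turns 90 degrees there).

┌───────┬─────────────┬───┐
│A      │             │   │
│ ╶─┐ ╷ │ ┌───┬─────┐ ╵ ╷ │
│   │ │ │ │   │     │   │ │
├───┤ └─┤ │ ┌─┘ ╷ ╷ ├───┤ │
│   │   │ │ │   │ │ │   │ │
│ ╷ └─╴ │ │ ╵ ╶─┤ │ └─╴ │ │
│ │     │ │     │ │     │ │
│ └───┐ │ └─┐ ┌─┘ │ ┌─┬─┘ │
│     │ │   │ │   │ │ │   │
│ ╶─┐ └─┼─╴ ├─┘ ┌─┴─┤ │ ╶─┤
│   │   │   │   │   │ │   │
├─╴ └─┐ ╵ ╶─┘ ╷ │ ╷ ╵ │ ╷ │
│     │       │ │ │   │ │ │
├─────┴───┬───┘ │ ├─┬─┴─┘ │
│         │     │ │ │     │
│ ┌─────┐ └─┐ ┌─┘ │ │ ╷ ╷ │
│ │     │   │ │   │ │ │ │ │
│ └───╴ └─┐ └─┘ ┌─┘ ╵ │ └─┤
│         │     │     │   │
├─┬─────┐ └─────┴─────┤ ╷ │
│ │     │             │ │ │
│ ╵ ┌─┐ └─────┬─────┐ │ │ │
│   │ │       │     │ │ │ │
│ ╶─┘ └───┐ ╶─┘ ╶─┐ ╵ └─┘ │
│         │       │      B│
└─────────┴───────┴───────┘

Counting corner cells (2 non-opposite passages):
Total corners: 70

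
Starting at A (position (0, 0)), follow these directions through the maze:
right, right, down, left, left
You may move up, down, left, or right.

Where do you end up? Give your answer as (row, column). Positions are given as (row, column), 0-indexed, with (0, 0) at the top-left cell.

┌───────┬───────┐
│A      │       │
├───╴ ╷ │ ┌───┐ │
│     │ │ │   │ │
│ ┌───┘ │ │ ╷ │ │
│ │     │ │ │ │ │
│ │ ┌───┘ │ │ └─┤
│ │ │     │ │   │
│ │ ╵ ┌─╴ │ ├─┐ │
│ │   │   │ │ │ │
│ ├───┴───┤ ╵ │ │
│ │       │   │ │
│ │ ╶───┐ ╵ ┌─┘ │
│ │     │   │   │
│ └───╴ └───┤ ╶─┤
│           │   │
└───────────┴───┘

Following directions step by step:
Start: (0, 0)
  right: (0, 0) → (0, 1)
  right: (0, 1) → (0, 2)
  down: (0, 2) → (1, 2)
  left: (1, 2) → (1, 1)
  left: (1, 1) → (1, 0)
Final position: (1, 0)

Path taken:

┌───────┬───────┐
│A → ↓  │       │
├───╴ ╷ │ ┌───┐ │
│B ← ↲│ │ │   │ │
│ ┌───┘ │ │ ╷ │ │
│ │     │ │ │ │ │
│ │ ┌───┘ │ │ └─┤
│ │ │     │ │   │
│ │ ╵ ┌─╴ │ ├─┐ │
│ │   │   │ │ │ │
│ ├───┴───┤ ╵ │ │
│ │       │   │ │
│ │ ╶───┐ ╵ ┌─┘ │
│ │     │   │   │
│ └───╴ └───┤ ╶─┤
│           │   │
└───────────┴───┘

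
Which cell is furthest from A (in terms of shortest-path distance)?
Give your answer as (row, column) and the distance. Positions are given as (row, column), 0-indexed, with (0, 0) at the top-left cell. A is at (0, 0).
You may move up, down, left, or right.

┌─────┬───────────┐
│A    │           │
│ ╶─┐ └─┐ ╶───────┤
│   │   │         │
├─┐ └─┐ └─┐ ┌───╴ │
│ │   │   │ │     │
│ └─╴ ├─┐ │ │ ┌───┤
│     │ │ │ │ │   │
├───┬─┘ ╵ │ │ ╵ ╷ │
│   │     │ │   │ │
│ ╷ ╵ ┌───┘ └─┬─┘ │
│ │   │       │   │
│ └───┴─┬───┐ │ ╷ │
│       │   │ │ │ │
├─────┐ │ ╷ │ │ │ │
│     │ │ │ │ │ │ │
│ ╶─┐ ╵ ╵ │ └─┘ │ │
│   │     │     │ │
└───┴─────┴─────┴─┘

Computing BFS distances from A to all cells:
Furthest cell: (7, 6)
Distance: 53 steps

Path from A to the furthest cell:

┌─────┬───────────┐
│A → ↓│           │
│ ╶─┐ └─┐ ╶───────┤
│   │↳ ↓│  ↓ ← ← ↰│
├─┐ └─┐ └─┐ ┌───╴ │
│ │   │↳ ↓│↓│↱ → ↑│
│ └─╴ ├─┐ │ │ ┌───┤
│     │ │↓│↓│↑│↓ ↰│
├───┬─┘ ╵ │ │ ╵ ╷ │
│↓ ↰│↓ ← ↲│↓│↑ ↲│↑│
│ ╷ ╵ ┌───┘ └─┬─┘ │
│↓│↑ ↲│    ↳ ↓│↱ ↑│
│ └───┴─┬───┐ │ ╷ │
│↳ → → ↓│↱ ↓│↓│↑│ │
├─────┐ │ ╷ │ │ │ │
│     │↓│↑│↓│B│↑│ │
│ ╶─┐ ╵ ╵ │ └─┘ │ │
│   │  ↳ ↑│↳ → ↑│ │
└───┴─────┴─────┴─┘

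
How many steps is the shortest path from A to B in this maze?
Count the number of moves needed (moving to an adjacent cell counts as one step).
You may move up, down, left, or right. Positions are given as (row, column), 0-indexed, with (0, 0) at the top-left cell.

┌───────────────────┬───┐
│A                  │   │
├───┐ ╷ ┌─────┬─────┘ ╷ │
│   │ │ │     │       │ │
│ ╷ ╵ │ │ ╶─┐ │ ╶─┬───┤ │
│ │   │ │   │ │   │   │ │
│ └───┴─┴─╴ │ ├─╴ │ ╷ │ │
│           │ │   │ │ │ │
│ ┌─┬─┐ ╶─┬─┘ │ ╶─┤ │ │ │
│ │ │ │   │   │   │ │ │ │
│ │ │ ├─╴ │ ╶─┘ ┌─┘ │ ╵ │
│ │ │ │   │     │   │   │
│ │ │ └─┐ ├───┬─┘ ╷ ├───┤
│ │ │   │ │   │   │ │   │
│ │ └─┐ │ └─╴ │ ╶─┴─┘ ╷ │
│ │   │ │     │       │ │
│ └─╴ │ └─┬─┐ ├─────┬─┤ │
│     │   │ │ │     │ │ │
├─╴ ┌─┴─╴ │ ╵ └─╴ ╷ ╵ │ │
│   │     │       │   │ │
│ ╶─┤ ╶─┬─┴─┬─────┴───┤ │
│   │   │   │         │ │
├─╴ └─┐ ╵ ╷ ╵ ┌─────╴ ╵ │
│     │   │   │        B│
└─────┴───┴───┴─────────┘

Using BFS to find shortest path:
Start: (0, 0), End: (11, 11)
Path found:
(0,0) → (0,1) → (0,2) → (1,2) → (2,2) → (2,1) → (1,1) → (1,0) → (2,0) → (3,0) → (3,1) → (3,2) → (3,3) → (3,4) → (3,5) → (2,5) → (2,4) → (1,4) → (1,5) → (1,6) → (2,6) → (3,6) → (4,6) → (4,5) → (5,5) → (5,6) → (5,7) → (4,7) → (3,7) → (3,8) → (2,8) → (2,7) → (1,7) → (1,8) → (1,9) → (1,10) → (0,10) → (0,11) → (1,11) → (2,11) → (3,11) → (4,11) → (5,11) → (5,10) → (4,10) → (3,10) → (2,10) → (2,9) → (3,9) → (4,9) → (5,9) → (5,8) → (6,8) → (6,7) → (7,7) → (7,8) → (7,9) → (7,10) → (6,10) → (6,11) → (7,11) → (8,11) → (9,11) → (10,11) → (11,11)
Number of steps: 64

Solution:

┌───────────────────┬───┐
│A → ↓              │↱ ↓│
├───┐ ╷ ┌─────┬─────┘ ╷ │
│↓ ↰│↓│ │↱ → ↓│↱ → → ↑│↓│
│ ╷ ╵ │ │ ╶─┐ │ ╶─┬───┤ │
│↓│↑ ↲│ │↑ ↰│↓│↑ ↰│↓ ↰│↓│
│ └───┴─┴─╴ │ ├─╴ │ ╷ │ │
│↳ → → → → ↑│↓│↱ ↑│↓│↑│↓│
│ ┌─┬─┐ ╶─┬─┘ │ ╶─┤ │ │ │
│ │ │ │   │↓ ↲│↑  │↓│↑│↓│
│ │ │ ├─╴ │ ╶─┘ ┌─┘ │ ╵ │
│ │ │ │   │↳ → ↑│↓ ↲│↑ ↲│
│ │ │ └─┐ ├───┬─┘ ╷ ├───┤
│ │ │   │ │   │↓ ↲│ │↱ ↓│
│ │ └─┐ │ └─╴ │ ╶─┴─┘ ╷ │
│ │   │ │     │↳ → → ↑│↓│
│ └─╴ │ └─┬─┐ ├─────┬─┤ │
│     │   │ │ │     │ │↓│
├─╴ ┌─┴─╴ │ ╵ └─╴ ╷ ╵ │ │
│   │     │       │   │↓│
│ ╶─┤ ╶─┬─┴─┬─────┴───┤ │
│   │   │   │         │↓│
├─╴ └─┐ ╵ ╷ ╵ ┌─────╴ ╵ │
│     │   │   │        B│
└─────┴───┴───┴─────────┘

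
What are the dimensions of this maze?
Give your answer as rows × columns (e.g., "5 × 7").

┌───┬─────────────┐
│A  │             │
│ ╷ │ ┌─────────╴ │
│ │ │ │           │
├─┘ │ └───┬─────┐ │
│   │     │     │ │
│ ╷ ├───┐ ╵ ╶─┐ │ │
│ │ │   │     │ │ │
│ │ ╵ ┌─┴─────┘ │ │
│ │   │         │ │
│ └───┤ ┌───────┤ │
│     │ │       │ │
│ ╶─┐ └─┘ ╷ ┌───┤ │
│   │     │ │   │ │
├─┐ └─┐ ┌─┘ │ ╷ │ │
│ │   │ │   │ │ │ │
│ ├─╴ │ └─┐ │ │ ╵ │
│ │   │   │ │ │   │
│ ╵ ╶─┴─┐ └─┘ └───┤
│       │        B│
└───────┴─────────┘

Counting the maze dimensions:
Rows (vertical): 10
Columns (horizontal): 9
Dimensions: 10 × 9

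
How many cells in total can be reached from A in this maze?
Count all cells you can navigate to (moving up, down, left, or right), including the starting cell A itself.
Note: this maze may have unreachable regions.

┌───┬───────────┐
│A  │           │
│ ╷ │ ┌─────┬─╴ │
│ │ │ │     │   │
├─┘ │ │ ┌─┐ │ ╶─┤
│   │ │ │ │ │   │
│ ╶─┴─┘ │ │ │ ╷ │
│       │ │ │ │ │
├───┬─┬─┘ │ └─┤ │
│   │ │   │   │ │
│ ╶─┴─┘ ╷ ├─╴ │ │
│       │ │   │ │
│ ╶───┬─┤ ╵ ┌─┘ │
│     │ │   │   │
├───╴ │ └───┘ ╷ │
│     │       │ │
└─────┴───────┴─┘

Using BFS/flood-fill to find all reachable cells from A:
Maze size: 8 × 8 = 64 total cells
25 cell(s) are walled off and cannot be reached from A.
Reachable cells: 39

Reachable region (· marks reachable cells):

┌───┬───────────┐
│A ·│           │
│ ╷ │ ┌─────┬─╴ │
│·│·│ │· · ·│   │
├─┘ │ │ ┌─┐ │ ╶─┤
│· ·│ │·│·│·│   │
│ ╶─┴─┘ │ │ │ ╷ │
│· · · ·│·│·│ │ │
├───┬─┬─┘ │ └─┤ │
│· ·│ │· ·│· ·│ │
│ ╶─┴─┘ ╷ ├─╴ │ │
│· · · ·│·│· ·│ │
│ ╶───┬─┤ ╵ ┌─┘ │
│· · ·│ │· ·│   │
├───╴ │ └───┘ ╷ │
│· · ·│       │ │
└─────┴───────┴─┘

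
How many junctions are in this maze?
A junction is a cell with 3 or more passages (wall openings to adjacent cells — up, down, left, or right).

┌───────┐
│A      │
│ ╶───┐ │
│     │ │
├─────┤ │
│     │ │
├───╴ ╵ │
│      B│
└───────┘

Checking each cell for number of passages:

Junctions found (3+ passages):
  (3, 2): 3 passages
Total junctions: 1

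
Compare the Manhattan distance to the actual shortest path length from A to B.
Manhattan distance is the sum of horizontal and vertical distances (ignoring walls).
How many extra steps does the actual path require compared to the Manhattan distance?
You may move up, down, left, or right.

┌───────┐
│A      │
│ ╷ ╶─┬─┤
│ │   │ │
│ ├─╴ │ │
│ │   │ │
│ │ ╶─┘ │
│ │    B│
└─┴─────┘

Manhattan distance: |3 - 0| + |3 - 0| = 6
Actual path length: 8
Extra steps: 8 - 6 = 2

Solution:

┌───────┐
│A ↓    │
│ ╷ ╶─┬─┤
│ │↳ ↓│ │
│ ├─╴ │ │
│ │↓ ↲│ │
│ │ ╶─┘ │
│ │↳ → B│
└─┴─────┘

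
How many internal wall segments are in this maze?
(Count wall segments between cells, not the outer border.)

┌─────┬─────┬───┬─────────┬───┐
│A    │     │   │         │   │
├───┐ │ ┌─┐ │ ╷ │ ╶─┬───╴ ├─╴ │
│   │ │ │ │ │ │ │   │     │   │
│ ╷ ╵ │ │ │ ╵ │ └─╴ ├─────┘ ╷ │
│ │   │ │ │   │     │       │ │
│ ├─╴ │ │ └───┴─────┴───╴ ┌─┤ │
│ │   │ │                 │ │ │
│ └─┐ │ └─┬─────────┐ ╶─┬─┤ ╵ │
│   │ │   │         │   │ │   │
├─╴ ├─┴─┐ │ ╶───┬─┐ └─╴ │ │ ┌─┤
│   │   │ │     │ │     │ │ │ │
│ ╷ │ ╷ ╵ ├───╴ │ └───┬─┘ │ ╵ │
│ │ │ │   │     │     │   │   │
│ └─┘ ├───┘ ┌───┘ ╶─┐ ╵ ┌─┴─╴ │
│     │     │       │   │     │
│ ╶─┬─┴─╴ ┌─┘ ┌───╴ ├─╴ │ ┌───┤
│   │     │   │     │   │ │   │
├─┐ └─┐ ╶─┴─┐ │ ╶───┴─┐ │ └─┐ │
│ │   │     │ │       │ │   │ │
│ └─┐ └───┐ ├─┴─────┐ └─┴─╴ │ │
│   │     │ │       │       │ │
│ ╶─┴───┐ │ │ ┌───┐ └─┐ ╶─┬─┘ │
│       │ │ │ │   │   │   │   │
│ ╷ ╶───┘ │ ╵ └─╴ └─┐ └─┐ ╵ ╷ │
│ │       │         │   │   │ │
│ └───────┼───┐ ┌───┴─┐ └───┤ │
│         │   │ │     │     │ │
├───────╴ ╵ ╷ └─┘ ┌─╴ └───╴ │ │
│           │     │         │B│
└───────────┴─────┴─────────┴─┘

Counting internal wall segments:
Total internal walls: 196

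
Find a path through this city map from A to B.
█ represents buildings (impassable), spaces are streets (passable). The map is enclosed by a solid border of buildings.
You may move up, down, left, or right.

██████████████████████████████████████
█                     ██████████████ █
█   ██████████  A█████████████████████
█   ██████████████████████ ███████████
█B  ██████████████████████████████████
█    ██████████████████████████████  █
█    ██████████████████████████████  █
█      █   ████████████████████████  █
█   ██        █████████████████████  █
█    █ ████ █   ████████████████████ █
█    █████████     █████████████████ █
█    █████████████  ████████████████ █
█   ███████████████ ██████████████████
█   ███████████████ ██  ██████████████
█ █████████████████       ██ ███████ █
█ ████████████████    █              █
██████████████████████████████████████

Finding the shortest path from A to B:
Movement: cardinal only
Path length: 19 steps
Directions: up → left → left → left → left → left → left → left → left → left → left → left → left → left → down → down → down → left → left

Solution:

██████████████████████████████████████
█  ↓←←←←←←←←←←←←↰     ██████████████ █
█  ↓██████████  A█████████████████████
█  ↓██████████████████████ ███████████
█B←↲██████████████████████████████████
█    ██████████████████████████████  █
█    ██████████████████████████████  █
█      █   ████████████████████████  █
█   ██        █████████████████████  █
█    █ ████ █   ████████████████████ █
█    █████████     █████████████████ █
█    █████████████  ████████████████ █
█   ███████████████ ██████████████████
█   ███████████████ ██  ██████████████
█ █████████████████       ██ ███████ █
█ ████████████████    █              █
██████████████████████████████████████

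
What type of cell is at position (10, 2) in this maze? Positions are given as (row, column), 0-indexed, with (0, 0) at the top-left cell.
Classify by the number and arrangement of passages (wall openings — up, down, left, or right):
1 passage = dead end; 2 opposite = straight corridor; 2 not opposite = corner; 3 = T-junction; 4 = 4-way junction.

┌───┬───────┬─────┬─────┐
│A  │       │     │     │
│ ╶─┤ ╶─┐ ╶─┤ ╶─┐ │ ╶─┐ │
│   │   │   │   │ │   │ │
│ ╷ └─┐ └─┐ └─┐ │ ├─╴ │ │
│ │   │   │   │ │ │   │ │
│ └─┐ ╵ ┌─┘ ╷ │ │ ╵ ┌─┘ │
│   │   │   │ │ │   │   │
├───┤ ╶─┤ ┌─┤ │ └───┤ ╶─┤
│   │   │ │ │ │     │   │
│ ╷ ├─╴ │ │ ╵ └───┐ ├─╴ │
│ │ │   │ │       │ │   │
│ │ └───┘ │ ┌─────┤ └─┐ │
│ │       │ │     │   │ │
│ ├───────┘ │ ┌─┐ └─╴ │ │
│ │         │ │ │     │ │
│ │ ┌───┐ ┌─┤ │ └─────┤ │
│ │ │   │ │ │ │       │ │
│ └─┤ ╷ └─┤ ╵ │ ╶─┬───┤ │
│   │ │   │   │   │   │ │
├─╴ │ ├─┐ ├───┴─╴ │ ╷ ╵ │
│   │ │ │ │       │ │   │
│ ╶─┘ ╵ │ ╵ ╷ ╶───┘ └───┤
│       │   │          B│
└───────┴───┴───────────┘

Checking cell at (10, 2):
Number of passages: 2
Cell type: straight corridor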